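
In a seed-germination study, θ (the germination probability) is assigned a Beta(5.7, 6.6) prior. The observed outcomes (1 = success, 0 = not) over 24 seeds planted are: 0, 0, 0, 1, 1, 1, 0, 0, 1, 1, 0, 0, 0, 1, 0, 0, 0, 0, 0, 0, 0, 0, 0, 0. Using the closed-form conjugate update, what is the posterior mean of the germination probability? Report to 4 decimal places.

The Beta prior is conjugate to a Binomial/Bernoulli likelihood; the update adds successes to α and failures to β.
Posterior: Beta(α+k, β+n−k) = Beta(5.7+6, 6.6+18) = Beta(11.7, 24.6).
Posterior mean = α/(α+β) = 11.7/36.3 = 0.3223.

0.3223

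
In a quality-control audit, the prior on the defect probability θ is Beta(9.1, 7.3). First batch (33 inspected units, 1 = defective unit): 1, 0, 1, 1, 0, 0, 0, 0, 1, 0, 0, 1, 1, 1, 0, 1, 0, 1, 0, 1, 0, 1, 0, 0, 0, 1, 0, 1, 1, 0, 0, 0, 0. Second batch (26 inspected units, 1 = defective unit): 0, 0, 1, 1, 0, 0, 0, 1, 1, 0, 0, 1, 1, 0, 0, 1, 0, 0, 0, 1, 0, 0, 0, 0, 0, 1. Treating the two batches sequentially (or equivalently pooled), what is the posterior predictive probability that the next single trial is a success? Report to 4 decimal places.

0.4257

The Beta prior is conjugate to a Binomial/Bernoulli likelihood; the update adds successes to α and failures to β.
After batch 1: Beta(9.1+14, 7.3+19) = Beta(23.1, 26.3).
After batch 2: Beta(23.1+9, 26.3+17) = Beta(32.1, 43.3).
For a single future Bernoulli trial, P(success | data) = α/(α+β) = 0.4257.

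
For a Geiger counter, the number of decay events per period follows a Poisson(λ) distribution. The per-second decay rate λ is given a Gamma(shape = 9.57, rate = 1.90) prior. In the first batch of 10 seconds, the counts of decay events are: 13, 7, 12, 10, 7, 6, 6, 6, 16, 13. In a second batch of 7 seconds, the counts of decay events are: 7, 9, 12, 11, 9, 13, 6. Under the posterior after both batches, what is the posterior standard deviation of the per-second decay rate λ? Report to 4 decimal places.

0.6951

With a Gamma(shape α, rate β) prior, the Poisson likelihood is conjugate: the posterior is Gamma(α + ΣXᵢ, β + n).
Batch 1: sum of counts S = 96 over n = 10 seconds.
After batch 1: Gamma(α+S, β+n) = Gamma(9.57+96, 1.90+10) = Gamma(105.57, 11.90).
Batch 2: sum of counts S = 67 over n = 7 seconds.
After batch 2: Gamma(α+S, β+n) = Gamma(105.57+67, 11.90+7) = Gamma(172.57, 18.90).
SD = √α/β = √172.57/18.90 = 0.6951.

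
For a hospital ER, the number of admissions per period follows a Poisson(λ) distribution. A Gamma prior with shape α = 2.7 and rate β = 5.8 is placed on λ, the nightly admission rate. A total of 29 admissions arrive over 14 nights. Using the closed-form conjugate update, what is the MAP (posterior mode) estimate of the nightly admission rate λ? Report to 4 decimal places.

1.5505

With a Gamma(shape α, rate β) prior, the Poisson likelihood is conjugate: the posterior is Gamma(α + ΣXᵢ, β + n).
Posterior: Gamma(α+S, β+n) = Gamma(2.7+29, 5.8+14) = Gamma(31.7, 19.8).
Mode of Gamma(α,β) for α≥1 is (α−1)/β = 30.7/19.8 = 1.5505.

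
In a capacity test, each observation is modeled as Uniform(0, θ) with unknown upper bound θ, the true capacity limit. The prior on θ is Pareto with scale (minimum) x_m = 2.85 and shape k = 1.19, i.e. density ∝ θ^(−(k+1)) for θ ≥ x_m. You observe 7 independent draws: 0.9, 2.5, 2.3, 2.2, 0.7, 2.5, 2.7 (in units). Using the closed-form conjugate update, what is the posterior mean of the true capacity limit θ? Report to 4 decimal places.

3.2464

A Pareto(scale x_m, shape k) prior on the upper bound θ of Uniform(0, θ) is conjugate: posterior is Pareto(max(x_m, max xᵢ), k + n).
Sample maximum = 2.7; prior scale x_m = 2.85 → posterior scale = max = 2.85.
Posterior shape = 1.19 + 7 = 8.19.
E[θ|data] = k·x_m/(k−1) = 8.19·2.85/7.19 = 3.2464.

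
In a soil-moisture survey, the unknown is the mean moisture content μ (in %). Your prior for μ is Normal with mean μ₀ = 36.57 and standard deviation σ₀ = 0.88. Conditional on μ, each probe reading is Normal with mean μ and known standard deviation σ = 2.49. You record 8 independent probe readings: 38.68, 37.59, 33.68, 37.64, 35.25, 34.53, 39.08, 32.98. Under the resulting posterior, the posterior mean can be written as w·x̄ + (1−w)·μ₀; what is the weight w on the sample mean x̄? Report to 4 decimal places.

For Normal data with known variance σ², a Normal(μ₀, σ₀²) prior on μ is conjugate. Posterior precision = 1/σ₀² + n/σ²; posterior mean is the precision-weighted average of μ₀ and x̄.
σ₀² = 0.88² = 0.7744, σ² = 2.49² = 6.2001. Prior precision 1/σ₀² = 1/0.7744; data precision n/σ² = 8/6.2001.
w = (n/σ²)/(1/σ₀² + n/σ²) = n·σ₀²/(σ² + n·σ₀²) = 8·0.7744/(6.2001 + 8·0.7744) = 6.1952/12.3953 = 0.4998.

0.4998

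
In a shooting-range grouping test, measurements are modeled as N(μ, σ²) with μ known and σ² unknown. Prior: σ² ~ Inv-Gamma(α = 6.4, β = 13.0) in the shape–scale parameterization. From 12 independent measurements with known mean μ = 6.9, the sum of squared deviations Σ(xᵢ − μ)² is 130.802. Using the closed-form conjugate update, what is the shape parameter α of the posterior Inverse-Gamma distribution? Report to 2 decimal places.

With known mean μ and an Inverse-Gamma(α, β) prior on σ², the Normal likelihood is conjugate: posterior is Inv-Gamma(α + n/2, β + Σ(xᵢ−μ)²/2).
Posterior: Inv-Gamma(6.4 + 12/2, 13.0 + 130.802/2) = Inv-Gamma(12.40, 78.4010).
Posterior α = 12.40.

12.40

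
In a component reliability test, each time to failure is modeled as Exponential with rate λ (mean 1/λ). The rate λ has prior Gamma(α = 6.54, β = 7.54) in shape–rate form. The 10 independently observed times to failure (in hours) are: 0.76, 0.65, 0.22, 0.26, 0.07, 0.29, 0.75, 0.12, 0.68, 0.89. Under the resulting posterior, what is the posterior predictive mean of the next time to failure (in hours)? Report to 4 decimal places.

0.7870

With a Gamma(shape α, rate β) prior on the exponential rate λ, the posterior after n observations with total T = Σxᵢ is Gamma(α+n, β+T).
Sum of observations T = 4.69 hours; n = 10.
Posterior: Gamma(6.54+10, 7.54+4.69) = Gamma(16.54, 12.23).
The predictive distribution for the next observation is Lomax; its mean is β/(α−1) = 12.23/15.54 = 0.7870.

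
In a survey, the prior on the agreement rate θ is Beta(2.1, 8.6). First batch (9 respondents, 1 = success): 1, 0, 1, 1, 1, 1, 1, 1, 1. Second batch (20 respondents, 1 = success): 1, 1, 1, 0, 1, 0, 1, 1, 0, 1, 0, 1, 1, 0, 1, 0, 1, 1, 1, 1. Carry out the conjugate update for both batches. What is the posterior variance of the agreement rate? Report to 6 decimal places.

The Beta prior is conjugate to a Binomial/Bernoulli likelihood; the update adds successes to α and failures to β.
After batch 1: Beta(2.1+8, 8.6+1) = Beta(10.1, 9.6).
After batch 2: Beta(10.1+14, 9.6+6) = Beta(24.1, 15.6).
Var = αβ/((α+β)²(α+β+1)) = 24.1·15.6/(39.7²·40.7) = 0.005861.

0.005861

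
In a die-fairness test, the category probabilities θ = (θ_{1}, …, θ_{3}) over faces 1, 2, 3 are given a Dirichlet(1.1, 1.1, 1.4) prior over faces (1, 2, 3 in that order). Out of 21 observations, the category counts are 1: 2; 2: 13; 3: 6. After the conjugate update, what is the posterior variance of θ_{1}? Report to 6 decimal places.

0.004302

The Dirichlet prior is conjugate to the Multinomial likelihood: each posterior αⱼ = prior αⱼ + observed count nⱼ.
Posterior concentration: (3.1, 14.1, 7.4), total = 24.6.
Var[θ_j] = α_j(Σα−α_j)/((Σα)²(Σα+1)) = 3.1·21.5/(24.6²·25.6) = 0.004302.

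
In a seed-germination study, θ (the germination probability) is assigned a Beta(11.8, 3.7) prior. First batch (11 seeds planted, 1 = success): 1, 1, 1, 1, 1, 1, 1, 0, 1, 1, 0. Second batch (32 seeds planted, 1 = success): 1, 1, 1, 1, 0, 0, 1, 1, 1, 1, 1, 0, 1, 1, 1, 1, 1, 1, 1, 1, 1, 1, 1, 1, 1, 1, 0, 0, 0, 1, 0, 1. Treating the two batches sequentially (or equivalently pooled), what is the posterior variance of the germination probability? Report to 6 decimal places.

The Beta prior is conjugate to a Binomial/Bernoulli likelihood; the update adds successes to α and failures to β.
After batch 1: Beta(11.8+9, 3.7+2) = Beta(20.8, 5.7).
After batch 2: Beta(20.8+25, 5.7+7) = Beta(45.8, 12.7).
Var = αβ/((α+β)²(α+β+1)) = 45.8·12.7/(58.5²·59.5) = 0.002857.

0.002857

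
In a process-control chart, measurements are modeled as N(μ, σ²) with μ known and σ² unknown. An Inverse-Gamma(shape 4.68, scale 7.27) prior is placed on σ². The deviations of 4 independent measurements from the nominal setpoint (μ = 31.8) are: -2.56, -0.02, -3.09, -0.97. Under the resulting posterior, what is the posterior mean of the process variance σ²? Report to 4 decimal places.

2.7802

With known mean μ and an Inverse-Gamma(α, β) prior on σ², the Normal likelihood is conjugate: posterior is Inv-Gamma(α + n/2, β + Σ(xᵢ−μ)²/2).
Σ(xᵢ−μ)² = (-2.56)² + (-0.02)² + (-3.09)² + (-0.97)² = 17.0430.
Posterior: Inv-Gamma(4.68 + 4/2, 7.27 + 17.0430/2) = Inv-Gamma(6.68, 15.79150).
E[σ²|data] = β/(α−1) = 15.79150/5.68 = 2.7802.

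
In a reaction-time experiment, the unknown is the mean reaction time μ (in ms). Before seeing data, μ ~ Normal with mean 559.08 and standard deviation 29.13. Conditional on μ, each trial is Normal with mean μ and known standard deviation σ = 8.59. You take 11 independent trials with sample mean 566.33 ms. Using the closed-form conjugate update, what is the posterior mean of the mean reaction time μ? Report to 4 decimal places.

For Normal data with known variance σ², a Normal(μ₀, σ₀²) prior on μ is conjugate. Posterior precision = 1/σ₀² + n/σ²; posterior mean is the precision-weighted average of μ₀ and x̄.
n·x̄ = 11·566.33 = 6229.63.
σ₀² = 29.13² = 848.5569, σ² = 8.59² = 73.7881; σ² + n·σ₀² = 73.7881 + 11·848.5569 = 9407.914.
Posterior mean = (μ₀/σ₀² + n·x̄/σ²)/(1/σ₀² + n/σ²) = (σ²·μ₀ + σ₀²·n·x̄)/(σ² + n·σ₀²) = (73.7881·559.08 + 848.5569·6229.63)/9407.914 = 5327448.971895/9407.914 = 566.2731.

566.2731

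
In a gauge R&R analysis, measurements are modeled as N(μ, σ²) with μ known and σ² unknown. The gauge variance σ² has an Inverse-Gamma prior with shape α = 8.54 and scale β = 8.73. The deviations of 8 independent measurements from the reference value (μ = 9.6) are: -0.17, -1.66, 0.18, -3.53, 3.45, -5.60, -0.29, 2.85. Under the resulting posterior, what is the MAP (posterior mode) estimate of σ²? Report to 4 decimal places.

With known mean μ and an Inverse-Gamma(α, β) prior on σ², the Normal likelihood is conjugate: posterior is Inv-Gamma(α + n/2, β + Σ(xᵢ−μ)²/2).
Σ(xᵢ−μ)² = (-0.17)² + (-1.66)² + (0.18)² + (-3.53)² + (3.45)² + (-5.60)² + (-0.29)² + (2.85)² = 66.7469.
Posterior: Inv-Gamma(8.54 + 8/2, 8.73 + 66.7469/2) = Inv-Gamma(12.54, 42.10345).
Mode = β/(α+1) = 42.10345/13.54 = 3.1096.

3.1096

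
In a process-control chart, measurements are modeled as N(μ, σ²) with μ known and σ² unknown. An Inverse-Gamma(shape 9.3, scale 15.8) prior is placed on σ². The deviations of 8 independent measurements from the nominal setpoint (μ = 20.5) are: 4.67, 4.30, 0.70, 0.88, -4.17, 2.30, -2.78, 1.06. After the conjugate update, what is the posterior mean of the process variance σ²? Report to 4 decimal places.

With known mean μ and an Inverse-Gamma(α, β) prior on σ², the Normal likelihood is conjugate: posterior is Inv-Gamma(α + n/2, β + Σ(xᵢ−μ)²/2).
Σ(xᵢ−μ)² = (4.67)² + (4.30)² + (0.70)² + (0.88)² + (-4.17)² + (2.30)² + (-2.78)² + (1.06)² = 73.0942.
Posterior: Inv-Gamma(9.3 + 8/2, 15.8 + 73.0942/2) = Inv-Gamma(13.30, 52.34710).
E[σ²|data] = β/(α−1) = 52.34710/12.30 = 4.2559.

4.2559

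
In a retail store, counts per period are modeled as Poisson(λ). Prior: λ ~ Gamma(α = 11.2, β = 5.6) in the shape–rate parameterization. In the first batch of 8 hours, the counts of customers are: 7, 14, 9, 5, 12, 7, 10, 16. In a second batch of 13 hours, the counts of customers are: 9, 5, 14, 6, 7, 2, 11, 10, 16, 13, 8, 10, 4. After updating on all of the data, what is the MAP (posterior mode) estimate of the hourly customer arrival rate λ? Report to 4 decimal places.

With a Gamma(shape α, rate β) prior, the Poisson likelihood is conjugate: the posterior is Gamma(α + ΣXᵢ, β + n).
Batch 1: sum of counts S = 80 over n = 8 hours.
After batch 1: Gamma(α+S, β+n) = Gamma(11.2+80, 5.6+8) = Gamma(91.2, 13.6).
Batch 2: sum of counts S = 115 over n = 13 hours.
After batch 2: Gamma(α+S, β+n) = Gamma(91.2+115, 13.6+13) = Gamma(206.2, 26.6).
Mode of Gamma(α,β) for α≥1 is (α−1)/β = 205.2/26.6 = 7.7143.

7.7143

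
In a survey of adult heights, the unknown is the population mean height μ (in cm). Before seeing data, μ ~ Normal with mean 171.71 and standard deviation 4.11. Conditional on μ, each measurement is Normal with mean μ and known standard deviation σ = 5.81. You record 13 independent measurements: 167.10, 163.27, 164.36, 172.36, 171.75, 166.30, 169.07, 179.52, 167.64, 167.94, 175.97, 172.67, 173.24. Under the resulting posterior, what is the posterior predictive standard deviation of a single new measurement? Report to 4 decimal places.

6.0006

For Normal data with known variance σ², a Normal(μ₀, σ₀²) prior on μ is conjugate. Posterior precision = 1/σ₀² + n/σ²; posterior mean is the precision-weighted average of μ₀ and x̄.
σ₀² = 4.11² = 16.8921, σ² = 5.81² = 33.7561; σ² + n·σ₀² = 33.7561 + 13·16.8921 = 253.3534.
Posterior precision = 1/σ₀² + n/σ² = 1/16.8921 + 13/33.7561 = (σ² + n·σ₀²)/(σ₀²σ²) = 253.3534/(16.8921·33.7561); posterior variance σₙ² = σ₀²σ²/(σ² + n·σ₀²) = 16.8921·33.7561/253.3534 = 2.250656.
Predictive variance for one new observation = σₙ² + σ² = 16.8921·33.7561/253.3534 + 33.7561 = σ²·(σ₀² + 253.3534)/253.3534 = 33.7561·270.2455/253.3534 = 36.006756; SD = √(33.7561·270.2455/253.3534) = 6.0006.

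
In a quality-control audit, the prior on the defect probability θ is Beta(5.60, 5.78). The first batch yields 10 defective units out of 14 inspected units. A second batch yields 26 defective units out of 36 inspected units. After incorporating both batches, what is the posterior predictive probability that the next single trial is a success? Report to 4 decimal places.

The Beta prior is conjugate to a Binomial/Bernoulli likelihood; the update adds successes to α and failures to β.
After batch 1: Beta(5.60+10, 5.78+4) = Beta(15.60, 9.78).
After batch 2: Beta(15.60+26, 9.78+10) = Beta(41.60, 19.78).
For a single future Bernoulli trial, P(success | data) = α/(α+β) = 0.6777.

0.6777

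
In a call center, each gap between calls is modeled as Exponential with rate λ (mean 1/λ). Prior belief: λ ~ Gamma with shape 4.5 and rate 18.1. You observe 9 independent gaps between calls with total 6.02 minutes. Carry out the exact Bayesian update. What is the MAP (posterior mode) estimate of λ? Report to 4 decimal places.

0.5182

With a Gamma(shape α, rate β) prior on the exponential rate λ, the posterior after n observations with total T = Σxᵢ is Gamma(α+n, β+T).
Posterior: Gamma(4.5+9, 18.1+6.02) = Gamma(13.5, 24.12).
Mode = (α−1)/β = 0.5182.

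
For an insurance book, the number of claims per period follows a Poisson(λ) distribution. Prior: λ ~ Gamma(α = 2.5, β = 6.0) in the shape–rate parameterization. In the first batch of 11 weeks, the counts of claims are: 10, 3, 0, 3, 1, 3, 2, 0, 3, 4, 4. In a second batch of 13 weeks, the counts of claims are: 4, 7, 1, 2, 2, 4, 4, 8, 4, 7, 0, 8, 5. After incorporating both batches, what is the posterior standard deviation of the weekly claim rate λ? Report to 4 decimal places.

With a Gamma(shape α, rate β) prior, the Poisson likelihood is conjugate: the posterior is Gamma(α + ΣXᵢ, β + n).
Batch 1: sum of counts S = 33 over n = 11 weeks.
After batch 1: Gamma(α+S, β+n) = Gamma(2.5+33, 6.0+11) = Gamma(35.5, 17.0).
Batch 2: sum of counts S = 56 over n = 13 weeks.
After batch 2: Gamma(α+S, β+n) = Gamma(35.5+56, 17.0+13) = Gamma(91.5, 30.0).
SD = √α/β = √91.5/30.0 = 0.3189.

0.3189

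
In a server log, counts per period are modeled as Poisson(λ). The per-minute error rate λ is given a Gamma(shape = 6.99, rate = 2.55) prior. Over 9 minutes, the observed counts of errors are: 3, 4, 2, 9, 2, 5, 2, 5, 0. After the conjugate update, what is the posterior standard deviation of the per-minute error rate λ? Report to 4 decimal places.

0.5406

With a Gamma(shape α, rate β) prior, the Poisson likelihood is conjugate: the posterior is Gamma(α + ΣXᵢ, β + n).
Sum of counts S = 32 over n = 9 minutes.
Posterior: Gamma(α+S, β+n) = Gamma(6.99+32, 2.55+9) = Gamma(38.99, 11.55).
SD = √α/β = √38.99/11.55 = 0.5406.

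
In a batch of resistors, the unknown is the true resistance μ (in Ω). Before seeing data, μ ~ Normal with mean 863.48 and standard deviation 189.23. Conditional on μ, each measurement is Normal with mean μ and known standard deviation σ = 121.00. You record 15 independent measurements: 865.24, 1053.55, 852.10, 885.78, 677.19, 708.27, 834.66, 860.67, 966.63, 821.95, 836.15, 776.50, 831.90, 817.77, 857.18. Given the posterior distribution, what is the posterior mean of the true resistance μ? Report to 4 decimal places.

For Normal data with known variance σ², a Normal(μ₀, σ₀²) prior on μ is conjugate. Posterior precision = 1/σ₀² + n/σ²; posterior mean is the precision-weighted average of μ₀ and x̄.
Σxᵢ = 865.24 + 1053.55 + 852.10 + 885.78 + 677.19 + 708.27 + 834.66 + 860.67 + 966.63 + 821.95 + 836.15 + 776.50 + 831.90 + 817.77 + 857.18 = 12645.54, so n·x̄ = 12645.54.
σ₀² = 189.23² = 35807.9929, σ² = 121.00² = 14641; σ² + n·σ₀² = 14641 + 15·35807.9929 = 551760.8935.
Posterior mean = (μ₀/σ₀² + n·x̄/σ²)/(1/σ₀² + n/σ²) = (σ²·μ₀ + σ₀²·n·x̄)/(σ² + n·σ₀²) = (14641·863.48 + 35807.9929·12645.54)/551760.8935 = 465453617.216666/551760.8935 = 843.5785.

843.5785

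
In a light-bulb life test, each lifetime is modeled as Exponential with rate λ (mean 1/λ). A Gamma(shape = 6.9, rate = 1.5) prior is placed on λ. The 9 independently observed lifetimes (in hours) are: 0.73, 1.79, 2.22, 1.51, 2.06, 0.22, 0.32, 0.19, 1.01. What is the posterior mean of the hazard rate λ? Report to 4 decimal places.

With a Gamma(shape α, rate β) prior on the exponential rate λ, the posterior after n observations with total T = Σxᵢ is Gamma(α+n, β+T).
Sum of observations T = 10.05 hours; n = 9.
Posterior: Gamma(6.9+9, 1.5+10.05) = Gamma(15.9, 11.55).
Posterior mean of λ = α/β = 15.9/11.55 = 1.3766.

1.3766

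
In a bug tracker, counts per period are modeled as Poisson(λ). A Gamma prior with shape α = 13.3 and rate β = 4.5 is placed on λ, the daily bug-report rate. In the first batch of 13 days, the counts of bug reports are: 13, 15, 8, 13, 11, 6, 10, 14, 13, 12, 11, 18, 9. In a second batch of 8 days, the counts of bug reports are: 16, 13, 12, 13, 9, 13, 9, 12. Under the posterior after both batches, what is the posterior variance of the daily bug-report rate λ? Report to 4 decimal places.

With a Gamma(shape α, rate β) prior, the Poisson likelihood is conjugate: the posterior is Gamma(α + ΣXᵢ, β + n).
Batch 1: sum of counts S = 153 over n = 13 days.
After batch 1: Gamma(α+S, β+n) = Gamma(13.3+153, 4.5+13) = Gamma(166.3, 17.5).
Batch 2: sum of counts S = 97 over n = 8 days.
After batch 2: Gamma(α+S, β+n) = Gamma(166.3+97, 17.5+8) = Gamma(263.3, 25.5).
Var = α/β² = 263.3/25.5² = 0.4049.

0.4049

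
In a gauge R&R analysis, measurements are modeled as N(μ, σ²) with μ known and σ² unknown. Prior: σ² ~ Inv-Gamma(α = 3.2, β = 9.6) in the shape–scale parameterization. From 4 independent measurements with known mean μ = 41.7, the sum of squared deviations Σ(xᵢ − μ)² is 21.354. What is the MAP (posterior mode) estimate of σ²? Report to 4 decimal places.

3.2705

With known mean μ and an Inverse-Gamma(α, β) prior on σ², the Normal likelihood is conjugate: posterior is Inv-Gamma(α + n/2, β + Σ(xᵢ−μ)²/2).
Posterior: Inv-Gamma(3.2 + 4/2, 9.6 + 21.354/2) = Inv-Gamma(5.20, 20.2770).
Mode = β/(α+1) = 20.2770/6.20 = 3.2705.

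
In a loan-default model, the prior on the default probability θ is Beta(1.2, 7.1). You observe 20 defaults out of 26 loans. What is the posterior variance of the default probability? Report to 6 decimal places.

0.006687

The Beta prior is conjugate to a Binomial/Bernoulli likelihood; the update adds successes to α and failures to β.
Posterior: Beta(α+k, β+n−k) = Beta(1.2+20, 7.1+6) = Beta(21.2, 13.1).
Var = αβ/((α+β)²(α+β+1)) = 21.2·13.1/(34.3²·35.3) = 0.006687.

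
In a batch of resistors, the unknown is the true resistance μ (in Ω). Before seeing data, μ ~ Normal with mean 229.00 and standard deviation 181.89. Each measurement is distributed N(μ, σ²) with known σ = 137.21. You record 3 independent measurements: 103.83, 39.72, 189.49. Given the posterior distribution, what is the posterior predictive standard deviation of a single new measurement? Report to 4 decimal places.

155.2467

For Normal data with known variance σ², a Normal(μ₀, σ₀²) prior on μ is conjugate. Posterior precision = 1/σ₀² + n/σ²; posterior mean is the precision-weighted average of μ₀ and x̄.
σ₀² = 181.89² = 33083.9721, σ² = 137.21² = 18826.5841; σ² + n·σ₀² = 18826.5841 + 3·33083.9721 = 118078.5004.
Posterior precision = 1/σ₀² + n/σ² = 1/33083.9721 + 3/18826.5841 = (σ² + n·σ₀²)/(σ₀²σ²) = 118078.5004/(33083.9721·18826.5841); posterior variance σₙ² = σ₀²σ²/(σ² + n·σ₀²) = 33083.9721·18826.5841/118078.5004 = 5274.949978.
Predictive variance for one new observation = σₙ² + σ² = 33083.9721·18826.5841/118078.5004 + 18826.5841 = σ²·(σ₀² + 118078.5004)/118078.5004 = 18826.5841·151162.4725/118078.5004 = 24101.534078; SD = √(18826.5841·151162.4725/118078.5004) = 155.2467.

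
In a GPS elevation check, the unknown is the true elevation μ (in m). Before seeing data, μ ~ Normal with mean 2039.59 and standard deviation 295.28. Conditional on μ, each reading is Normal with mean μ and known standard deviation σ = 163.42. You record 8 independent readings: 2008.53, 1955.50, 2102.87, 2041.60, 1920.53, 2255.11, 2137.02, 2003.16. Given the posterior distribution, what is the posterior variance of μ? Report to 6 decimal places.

For Normal data with known variance σ², a Normal(μ₀, σ₀²) prior on μ is conjugate. Posterior precision = 1/σ₀² + n/σ²; posterior mean is the precision-weighted average of μ₀ and x̄.
σ₀² = 295.28² = 87190.2784, σ² = 163.42² = 26706.0964; σ² + n·σ₀² = 26706.0964 + 8·87190.2784 = 724228.3236.
Posterior precision = 1/σ₀² + n/σ² = 1/87190.2784 + 8/26706.0964 = (σ² + n·σ₀²)/(σ₀²σ²) = 724228.3236/(87190.2784·26706.0964); posterior variance σₙ² = σ₀²σ²/(σ² + n·σ₀²) = 87190.2784·26706.0964/724228.3236 = 3215.162821.

3215.162821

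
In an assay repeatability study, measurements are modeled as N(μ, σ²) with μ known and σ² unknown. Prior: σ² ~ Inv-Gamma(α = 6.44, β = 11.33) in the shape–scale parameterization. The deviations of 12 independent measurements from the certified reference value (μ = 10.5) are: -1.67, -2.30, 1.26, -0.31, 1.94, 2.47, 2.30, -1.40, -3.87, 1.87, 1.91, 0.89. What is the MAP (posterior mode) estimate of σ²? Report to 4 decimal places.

2.6954

With known mean μ and an Inverse-Gamma(α, β) prior on σ², the Normal likelihood is conjugate: posterior is Inv-Gamma(α + n/2, β + Σ(xᵢ−μ)²/2).
Σ(xᵢ−μ)² = (-1.67)² + (-2.30)² + (1.26)² + (-0.31)² + (1.94)² + (2.47)² + (2.30)² + (-1.40)² + (-3.87)² + (1.87)² + (1.91)² + (0.89)² = 49.7911.
Posterior: Inv-Gamma(6.44 + 12/2, 11.33 + 49.7911/2) = Inv-Gamma(12.44, 36.22555).
Mode = β/(α+1) = 36.22555/13.44 = 2.6954.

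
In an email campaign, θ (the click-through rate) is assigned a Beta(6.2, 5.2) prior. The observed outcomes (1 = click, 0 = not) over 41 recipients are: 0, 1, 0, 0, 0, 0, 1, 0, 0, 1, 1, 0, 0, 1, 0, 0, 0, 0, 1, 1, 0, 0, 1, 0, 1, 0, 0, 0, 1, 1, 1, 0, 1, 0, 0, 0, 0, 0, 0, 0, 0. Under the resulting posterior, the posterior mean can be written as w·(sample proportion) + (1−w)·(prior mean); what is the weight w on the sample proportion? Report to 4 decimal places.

0.7824

The Beta prior is conjugate to a Binomial/Bernoulli likelihood; the update adds successes to α and failures to β.
Posterior mean = (α₀+k)/(α₀+β₀+n) = [n/(α₀+β₀+n)]·(k/n) + [(α₀+β₀)/(α₀+β₀+n)]·α₀/(α₀+β₀), so only n and the prior enter the weight.
The weight on the data is w = n/(α₀+β₀+n) = 41/(6.2+5.2+41) = 41/52.4 = 0.7824.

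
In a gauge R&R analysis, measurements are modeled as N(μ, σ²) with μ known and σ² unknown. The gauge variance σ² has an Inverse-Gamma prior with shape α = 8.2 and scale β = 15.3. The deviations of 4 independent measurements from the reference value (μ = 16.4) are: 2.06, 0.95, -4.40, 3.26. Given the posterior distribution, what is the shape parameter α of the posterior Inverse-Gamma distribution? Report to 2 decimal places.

With known mean μ and an Inverse-Gamma(α, β) prior on σ², the Normal likelihood is conjugate: posterior is Inv-Gamma(α + n/2, β + Σ(xᵢ−μ)²/2).
Σ(xᵢ−μ)² = (2.06)² + (0.95)² + (-4.40)² + (3.26)² = 35.1337.
Posterior: Inv-Gamma(8.2 + 4/2, 15.3 + 35.1337/2) = Inv-Gamma(10.20, 32.86685).
Posterior α = 10.20.

10.20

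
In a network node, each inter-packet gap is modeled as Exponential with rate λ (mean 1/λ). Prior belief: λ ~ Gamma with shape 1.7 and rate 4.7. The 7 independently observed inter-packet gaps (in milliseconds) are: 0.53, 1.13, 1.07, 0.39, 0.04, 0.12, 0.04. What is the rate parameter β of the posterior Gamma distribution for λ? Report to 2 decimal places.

8.02

With a Gamma(shape α, rate β) prior on the exponential rate λ, the posterior after n observations with total T = Σxᵢ is Gamma(α+n, β+T).
Sum of observations T = 3.32 milliseconds; n = 7.
Posterior: Gamma(1.7+7, 4.7+3.32) = Gamma(8.7, 8.02).
Posterior β = 8.02.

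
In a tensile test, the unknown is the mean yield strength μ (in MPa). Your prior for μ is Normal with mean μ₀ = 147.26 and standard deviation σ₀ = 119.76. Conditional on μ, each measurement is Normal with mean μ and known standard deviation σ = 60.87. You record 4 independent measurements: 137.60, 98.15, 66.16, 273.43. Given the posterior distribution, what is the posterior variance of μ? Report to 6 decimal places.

870.095240

For Normal data with known variance σ², a Normal(μ₀, σ₀²) prior on μ is conjugate. Posterior precision = 1/σ₀² + n/σ²; posterior mean is the precision-weighted average of μ₀ and x̄.
σ₀² = 119.76² = 14342.4576, σ² = 60.87² = 3705.1569; σ² + n·σ₀² = 3705.1569 + 4·14342.4576 = 61074.9873.
Posterior precision = 1/σ₀² + n/σ² = 1/14342.4576 + 4/3705.1569 = (σ² + n·σ₀²)/(σ₀²σ²) = 61074.9873/(14342.4576·3705.1569); posterior variance σₙ² = σ₀²σ²/(σ² + n·σ₀²) = 14342.4576·3705.1569/61074.9873 = 870.095240.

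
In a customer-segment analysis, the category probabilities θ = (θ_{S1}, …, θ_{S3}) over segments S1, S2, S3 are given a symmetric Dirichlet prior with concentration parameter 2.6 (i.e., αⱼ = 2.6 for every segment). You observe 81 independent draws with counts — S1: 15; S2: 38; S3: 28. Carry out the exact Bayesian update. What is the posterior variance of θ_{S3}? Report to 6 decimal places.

0.002515

The Dirichlet prior is conjugate to the Multinomial likelihood: each posterior αⱼ = prior αⱼ + observed count nⱼ.
Posterior concentration: (17.6, 40.6, 30.6), total = 88.8.
Var[θ_j] = α_j(Σα−α_j)/((Σα)²(Σα+1)) = 30.6·58.2/(88.8²·89.8) = 0.002515.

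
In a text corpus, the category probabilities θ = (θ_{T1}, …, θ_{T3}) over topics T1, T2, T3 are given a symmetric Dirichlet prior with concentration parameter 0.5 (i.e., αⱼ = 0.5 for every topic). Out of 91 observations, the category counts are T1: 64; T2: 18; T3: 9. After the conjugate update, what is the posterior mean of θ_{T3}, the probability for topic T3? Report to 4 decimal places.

The Dirichlet prior is conjugate to the Multinomial likelihood: each posterior αⱼ = prior αⱼ + observed count nⱼ.
Posterior concentration: (64.5, 18.5, 9.5), total = 92.5.
E[θ_{T3}|data] = α_{T3}/Σα = 9.5/92.5 = 0.1027.

0.1027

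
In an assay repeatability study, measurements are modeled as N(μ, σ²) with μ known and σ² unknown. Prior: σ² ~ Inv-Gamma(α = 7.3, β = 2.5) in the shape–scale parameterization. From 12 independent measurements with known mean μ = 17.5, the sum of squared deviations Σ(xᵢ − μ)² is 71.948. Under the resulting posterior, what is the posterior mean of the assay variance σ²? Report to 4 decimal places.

With known mean μ and an Inverse-Gamma(α, β) prior on σ², the Normal likelihood is conjugate: posterior is Inv-Gamma(α + n/2, β + Σ(xᵢ−μ)²/2).
Posterior: Inv-Gamma(7.3 + 12/2, 2.5 + 71.948/2) = Inv-Gamma(13.30, 38.4740).
E[σ²|data] = β/(α−1) = 38.4740/12.30 = 3.1280.

3.1280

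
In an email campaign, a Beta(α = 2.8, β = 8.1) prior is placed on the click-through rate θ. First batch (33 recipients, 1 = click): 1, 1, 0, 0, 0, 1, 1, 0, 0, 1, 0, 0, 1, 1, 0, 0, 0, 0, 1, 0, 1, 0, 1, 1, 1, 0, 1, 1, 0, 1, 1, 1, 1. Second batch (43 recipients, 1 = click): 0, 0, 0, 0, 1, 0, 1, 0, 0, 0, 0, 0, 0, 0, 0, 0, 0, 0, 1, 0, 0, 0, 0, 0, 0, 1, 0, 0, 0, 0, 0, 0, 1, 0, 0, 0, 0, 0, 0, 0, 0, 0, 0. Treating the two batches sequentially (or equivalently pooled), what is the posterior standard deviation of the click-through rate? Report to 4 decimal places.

The Beta prior is conjugate to a Binomial/Bernoulli likelihood; the update adds successes to α and failures to β.
After batch 1: Beta(2.8+18, 8.1+15) = Beta(20.8, 23.1).
After batch 2: Beta(20.8+5, 23.1+38) = Beta(25.8, 61.1).
Var = αβ/((α+β)²(α+β+1)) = 25.8·61.1/(86.9²·87.9) = 0.00237483; SD = √0.00237483 = 0.0487.

0.0487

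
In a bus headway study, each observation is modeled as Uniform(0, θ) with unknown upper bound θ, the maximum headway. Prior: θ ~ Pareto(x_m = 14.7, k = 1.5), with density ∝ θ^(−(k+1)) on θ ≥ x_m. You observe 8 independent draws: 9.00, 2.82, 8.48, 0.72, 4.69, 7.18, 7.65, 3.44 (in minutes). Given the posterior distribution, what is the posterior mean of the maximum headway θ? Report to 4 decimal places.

A Pareto(scale x_m, shape k) prior on the upper bound θ of Uniform(0, θ) is conjugate: posterior is Pareto(max(x_m, max xᵢ), k + n).
Sample maximum = 9.00; prior scale x_m = 14.7 → posterior scale = max = 14.70.
Posterior shape = 1.5 + 8 = 9.5.
E[θ|data] = k·x_m/(k−1) = 9.5·14.70/8.5 = 16.4294.

16.4294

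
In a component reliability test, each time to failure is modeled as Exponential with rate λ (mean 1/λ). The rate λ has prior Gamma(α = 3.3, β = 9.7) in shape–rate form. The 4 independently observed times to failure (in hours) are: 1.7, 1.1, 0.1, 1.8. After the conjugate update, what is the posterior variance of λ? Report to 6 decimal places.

With a Gamma(shape α, rate β) prior on the exponential rate λ, the posterior after n observations with total T = Σxᵢ is Gamma(α+n, β+T).
Sum of observations T = 4.7 hours; n = 4.
Posterior: Gamma(3.3+4, 9.7+4.7) = Gamma(7.3, 14.4).
Var = α/β² = 0.035204.

0.035204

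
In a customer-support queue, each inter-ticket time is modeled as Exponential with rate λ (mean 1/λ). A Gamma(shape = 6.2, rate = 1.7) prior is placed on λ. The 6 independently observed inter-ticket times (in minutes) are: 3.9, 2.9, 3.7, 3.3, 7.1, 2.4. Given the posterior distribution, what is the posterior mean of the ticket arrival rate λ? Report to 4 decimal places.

With a Gamma(shape α, rate β) prior on the exponential rate λ, the posterior after n observations with total T = Σxᵢ is Gamma(α+n, β+T).
Sum of observations T = 23.3 minutes; n = 6.
Posterior: Gamma(6.2+6, 1.7+23.3) = Gamma(12.2, 25.0).
Posterior mean of λ = α/β = 12.2/25.0 = 0.4880.

0.4880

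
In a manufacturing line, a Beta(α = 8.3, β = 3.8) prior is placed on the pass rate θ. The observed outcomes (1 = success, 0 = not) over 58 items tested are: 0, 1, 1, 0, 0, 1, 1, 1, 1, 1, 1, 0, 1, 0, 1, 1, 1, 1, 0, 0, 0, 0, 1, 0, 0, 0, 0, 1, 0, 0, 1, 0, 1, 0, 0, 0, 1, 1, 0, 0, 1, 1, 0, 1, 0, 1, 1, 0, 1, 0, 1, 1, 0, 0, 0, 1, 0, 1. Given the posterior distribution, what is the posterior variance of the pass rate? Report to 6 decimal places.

The Beta prior is conjugate to a Binomial/Bernoulli likelihood; the update adds successes to α and failures to β.
Posterior: Beta(α+k, β+n−k) = Beta(8.3+29, 3.8+29) = Beta(37.3, 32.8).
Var = αβ/((α+β)²(α+β+1)) = 37.3·32.8/(70.1²·71.1) = 0.003502.

0.003502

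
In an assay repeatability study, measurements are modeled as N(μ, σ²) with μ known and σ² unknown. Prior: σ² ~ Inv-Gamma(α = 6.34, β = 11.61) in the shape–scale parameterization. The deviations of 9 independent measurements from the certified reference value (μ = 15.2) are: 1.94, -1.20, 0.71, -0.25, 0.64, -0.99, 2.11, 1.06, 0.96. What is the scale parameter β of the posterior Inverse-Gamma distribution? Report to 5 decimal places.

18.43860

With known mean μ and an Inverse-Gamma(α, β) prior on σ², the Normal likelihood is conjugate: posterior is Inv-Gamma(α + n/2, β + Σ(xᵢ−μ)²/2).
Σ(xᵢ−μ)² = (1.94)² + (-1.20)² + (0.71)² + (-0.25)² + (0.64)² + (-0.99)² + (2.11)² + (1.06)² + (0.96)² = 13.6572.
Posterior: Inv-Gamma(6.34 + 9/2, 11.61 + 13.6572/2) = Inv-Gamma(10.84, 18.43860).
Posterior β = 18.43860.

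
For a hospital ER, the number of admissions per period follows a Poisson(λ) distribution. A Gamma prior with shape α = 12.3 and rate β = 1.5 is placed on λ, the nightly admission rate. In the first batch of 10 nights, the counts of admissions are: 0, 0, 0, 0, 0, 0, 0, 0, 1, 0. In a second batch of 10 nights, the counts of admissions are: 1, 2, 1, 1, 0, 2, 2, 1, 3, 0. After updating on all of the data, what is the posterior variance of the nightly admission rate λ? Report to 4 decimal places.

With a Gamma(shape α, rate β) prior, the Poisson likelihood is conjugate: the posterior is Gamma(α + ΣXᵢ, β + n).
Batch 1: sum of counts S = 1 over n = 10 nights.
After batch 1: Gamma(α+S, β+n) = Gamma(12.3+1, 1.5+10) = Gamma(13.3, 11.5).
Batch 2: sum of counts S = 13 over n = 10 nights.
After batch 2: Gamma(α+S, β+n) = Gamma(13.3+13, 11.5+10) = Gamma(26.3, 21.5).
Var = α/β² = 26.3/21.5² = 0.0569.

0.0569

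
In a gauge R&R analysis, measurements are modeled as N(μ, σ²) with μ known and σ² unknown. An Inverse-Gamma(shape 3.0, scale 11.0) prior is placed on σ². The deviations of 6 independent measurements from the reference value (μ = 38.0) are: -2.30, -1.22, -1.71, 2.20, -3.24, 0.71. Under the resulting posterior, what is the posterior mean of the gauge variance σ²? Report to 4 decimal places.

4.7544

With known mean μ and an Inverse-Gamma(α, β) prior on σ², the Normal likelihood is conjugate: posterior is Inv-Gamma(α + n/2, β + Σ(xᵢ−μ)²/2).
Σ(xᵢ−μ)² = (-2.30)² + (-1.22)² + (-1.71)² + (2.20)² + (-3.24)² + (0.71)² = 25.5442.
Posterior: Inv-Gamma(3.0 + 6/2, 11.0 + 25.5442/2) = Inv-Gamma(6.00, 23.77210).
E[σ²|data] = β/(α−1) = 23.77210/5.00 = 4.7544.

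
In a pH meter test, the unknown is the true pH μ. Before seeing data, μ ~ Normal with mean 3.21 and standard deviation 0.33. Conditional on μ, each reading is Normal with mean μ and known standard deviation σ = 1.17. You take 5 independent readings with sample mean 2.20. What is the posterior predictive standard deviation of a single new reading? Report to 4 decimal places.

1.2028

For Normal data with known variance σ², a Normal(μ₀, σ₀²) prior on μ is conjugate. Posterior precision = 1/σ₀² + n/σ²; posterior mean is the precision-weighted average of μ₀ and x̄.
σ₀² = 0.33² = 0.1089, σ² = 1.17² = 1.3689; σ² + n·σ₀² = 1.3689 + 5·0.1089 = 1.9134.
Posterior precision = 1/σ₀² + n/σ² = 1/0.1089 + 5/1.3689 = (σ² + n·σ₀²)/(σ₀²σ²) = 1.9134/(0.1089·1.3689); posterior variance σₙ² = σ₀²σ²/(σ² + n·σ₀²) = 0.1089·1.3689/1.9134 = 0.077910.
Predictive variance for one new observation = σₙ² + σ² = 0.1089·1.3689/1.9134 + 1.3689 = σ²·(σ₀² + 1.9134)/1.9134 = 1.3689·2.0223/1.9134 = 1.446810; SD = √(1.3689·2.0223/1.9134) = 1.2028.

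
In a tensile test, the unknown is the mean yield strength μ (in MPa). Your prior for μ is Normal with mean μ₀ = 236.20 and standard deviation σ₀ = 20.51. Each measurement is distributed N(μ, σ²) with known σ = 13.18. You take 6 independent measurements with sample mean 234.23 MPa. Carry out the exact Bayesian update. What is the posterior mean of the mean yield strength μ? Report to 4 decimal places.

234.3569

For Normal data with known variance σ², a Normal(μ₀, σ₀²) prior on μ is conjugate. Posterior precision = 1/σ₀² + n/σ²; posterior mean is the precision-weighted average of μ₀ and x̄.
n·x̄ = 6·234.23 = 1405.38.
σ₀² = 20.51² = 420.6601, σ² = 13.18² = 173.7124; σ² + n·σ₀² = 173.7124 + 6·420.6601 = 2697.673.
Posterior mean = (μ₀/σ₀² + n·x̄/σ²)/(1/σ₀² + n/σ²) = (σ²·μ₀ + σ₀²·n·x̄)/(σ² + n·σ₀²) = (173.7124·236.20 + 420.6601·1405.38)/2697.673 = 632218.160218/2697.673 = 234.3569.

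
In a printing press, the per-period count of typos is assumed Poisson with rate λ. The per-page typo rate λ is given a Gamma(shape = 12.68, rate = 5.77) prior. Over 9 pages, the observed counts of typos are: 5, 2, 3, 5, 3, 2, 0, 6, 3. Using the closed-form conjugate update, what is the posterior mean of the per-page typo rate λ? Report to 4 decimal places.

2.8219

With a Gamma(shape α, rate β) prior, the Poisson likelihood is conjugate: the posterior is Gamma(α + ΣXᵢ, β + n).
Sum of counts S = 29 over n = 9 pages.
Posterior: Gamma(α+S, β+n) = Gamma(12.68+29, 5.77+9) = Gamma(41.68, 14.77).
Posterior mean = α/β = 41.68/14.77 = 2.8219.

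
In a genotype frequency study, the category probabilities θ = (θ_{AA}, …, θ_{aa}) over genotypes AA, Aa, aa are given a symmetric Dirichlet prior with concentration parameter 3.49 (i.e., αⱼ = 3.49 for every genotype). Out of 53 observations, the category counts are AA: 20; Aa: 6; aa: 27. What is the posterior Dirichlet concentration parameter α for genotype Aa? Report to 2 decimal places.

The Dirichlet prior is conjugate to the Multinomial likelihood: each posterior αⱼ = prior αⱼ + observed count nⱼ.
Posterior concentration: (23.49, 9.49, 30.49), total = 63.47.
α_{Aa} = 3.49 + 6 = 9.49.

9.49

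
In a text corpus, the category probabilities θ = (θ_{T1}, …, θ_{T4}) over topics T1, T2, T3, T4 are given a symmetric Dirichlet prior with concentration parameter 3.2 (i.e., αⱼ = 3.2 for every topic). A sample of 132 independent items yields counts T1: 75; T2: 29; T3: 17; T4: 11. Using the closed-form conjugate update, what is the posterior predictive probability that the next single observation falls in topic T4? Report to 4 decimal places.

0.0981

The Dirichlet prior is conjugate to the Multinomial likelihood: each posterior αⱼ = prior αⱼ + observed count nⱼ.
Posterior concentration: (78.2, 32.2, 20.2, 14.2), total = 144.8.
P(next = T4 | data) = α_{T4}/Σα = 0.0981.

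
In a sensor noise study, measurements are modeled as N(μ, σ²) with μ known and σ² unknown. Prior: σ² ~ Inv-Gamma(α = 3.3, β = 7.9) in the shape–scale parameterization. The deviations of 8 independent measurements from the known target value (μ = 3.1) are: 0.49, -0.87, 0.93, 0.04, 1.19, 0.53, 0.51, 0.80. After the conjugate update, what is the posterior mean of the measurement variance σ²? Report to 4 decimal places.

With known mean μ and an Inverse-Gamma(α, β) prior on σ², the Normal likelihood is conjugate: posterior is Inv-Gamma(α + n/2, β + Σ(xᵢ−μ)²/2).
Σ(xᵢ−μ)² = (0.49)² + (-0.87)² + (0.93)² + (0.04)² + (1.19)² + (0.53)² + (0.51)² + (0.80)² = 4.4606.
Posterior: Inv-Gamma(3.3 + 8/2, 7.9 + 4.4606/2) = Inv-Gamma(7.30, 10.13030).
E[σ²|data] = β/(α−1) = 10.13030/6.30 = 1.6080.

1.6080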